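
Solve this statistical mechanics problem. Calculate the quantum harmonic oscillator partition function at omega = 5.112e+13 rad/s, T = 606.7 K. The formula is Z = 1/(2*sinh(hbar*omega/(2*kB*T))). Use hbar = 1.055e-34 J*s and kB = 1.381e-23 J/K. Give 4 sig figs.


Step 1: Compute x = hbar*omega/(kB*T) = 1.055e-34*5.112e+13/(1.381e-23*606.7) = 0.6437
Step 2: x/2 = 0.3218
Step 3: sinh(x/2) = 0.3274
Step 4: Z = 1/(2*0.3274) = 1.527

1.527


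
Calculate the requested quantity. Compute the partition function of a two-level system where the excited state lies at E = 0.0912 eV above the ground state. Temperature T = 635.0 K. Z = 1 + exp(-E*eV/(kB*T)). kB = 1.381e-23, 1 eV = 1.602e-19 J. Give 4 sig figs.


Step 1: Compute beta*E = E*eV/(kB*T) = 0.0912*1.602e-19/(1.381e-23*635.0) = 1.666
Step 2: exp(-beta*E) = exp(-1.666) = 0.189
Step 3: Z = 1 + 0.189 = 1.189

1.189


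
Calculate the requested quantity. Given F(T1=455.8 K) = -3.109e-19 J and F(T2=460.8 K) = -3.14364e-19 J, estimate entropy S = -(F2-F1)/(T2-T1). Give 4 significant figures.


Step 1: dF = F2 - F1 = -3.14364e-19 - (-3.109e-19) = -3.464e-21 J
Step 2: dT = T2 - T1 = 460.8 - 455.8 = 5 K
Step 3: S = -dF/dT = -(-3.464e-21)/5 = 6.928e-22 J/K

6.928e-22


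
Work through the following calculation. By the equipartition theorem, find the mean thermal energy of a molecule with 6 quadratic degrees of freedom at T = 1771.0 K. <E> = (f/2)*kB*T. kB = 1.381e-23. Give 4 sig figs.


Step 1: f/2 = 6/2 = 3
Step 2: kB*T = 1.381e-23 * 1771.0 = 2.446e-20
Step 3: <E> = 3 * 2.446e-20 = 7.337e-20 J

7.337e-20


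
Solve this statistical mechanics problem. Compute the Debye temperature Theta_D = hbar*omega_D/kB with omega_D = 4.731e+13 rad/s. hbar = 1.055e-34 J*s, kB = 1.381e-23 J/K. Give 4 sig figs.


Step 1: hbar*omega_D = 1.055e-34 * 4.731e+13 = 4.991e-21 J
Step 2: Theta_D = 4.991e-21 / 1.381e-23
Step 3: Theta_D = 361.4 K

361.4


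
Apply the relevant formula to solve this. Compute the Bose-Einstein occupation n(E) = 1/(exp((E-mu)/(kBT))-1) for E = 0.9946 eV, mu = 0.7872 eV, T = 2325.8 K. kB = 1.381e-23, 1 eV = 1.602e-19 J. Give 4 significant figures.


Step 1: (E - mu) = 0.2074 eV
Step 2: x = (E-mu)*eV/(kB*T) = 0.2074*1.602e-19/(1.381e-23*2325.8) = 1.034
Step 3: exp(x) = 2.814
Step 4: n = 1/(exp(x)-1) = 0.5514

0.5514


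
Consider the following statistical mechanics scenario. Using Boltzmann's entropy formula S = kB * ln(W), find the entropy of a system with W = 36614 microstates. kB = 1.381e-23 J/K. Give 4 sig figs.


Step 1: ln(W) = ln(36614) = 10.51
Step 2: S = kB * ln(W) = 1.381e-23 * 10.51
Step 3: S = 1.451e-22 J/K

1.451e-22


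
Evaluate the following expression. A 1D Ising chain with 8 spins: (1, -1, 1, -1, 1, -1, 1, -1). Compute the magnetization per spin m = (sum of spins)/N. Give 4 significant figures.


Step 1: Count up spins (+1): 4, down spins (-1): 4
Step 2: Total magnetization M = 4 - 4 = 0
Step 3: m = M/N = 0/8 = 0

0


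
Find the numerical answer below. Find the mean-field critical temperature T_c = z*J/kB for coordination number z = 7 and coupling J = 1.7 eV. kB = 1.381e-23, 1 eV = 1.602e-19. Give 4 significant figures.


Step 1: z*J = 7*1.7 = 11.9 eV
Step 2: Convert to Joules: 11.9*1.602e-19 = 1.906e-18 J
Step 3: T_c = 1.906e-18 / 1.381e-23 = 1.38e+05 K

1.38e+05


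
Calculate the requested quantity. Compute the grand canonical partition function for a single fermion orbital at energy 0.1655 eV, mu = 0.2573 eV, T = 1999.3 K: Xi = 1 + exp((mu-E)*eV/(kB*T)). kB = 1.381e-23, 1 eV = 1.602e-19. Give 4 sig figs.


Step 1: (mu - E) = 0.2573 - 0.1655 = 0.0918 eV
Step 2: x = (mu-E)*eV/(kB*T) = 0.0918*1.602e-19/(1.381e-23*1999.3) = 0.5326
Step 3: exp(x) = 1.703
Step 4: Xi = 1 + 1.703 = 2.703

2.703


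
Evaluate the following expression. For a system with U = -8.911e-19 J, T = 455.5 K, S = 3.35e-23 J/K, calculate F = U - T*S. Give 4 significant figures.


Step 1: T*S = 455.5 * 3.35e-23 = 1.526e-20 J
Step 2: F = U - T*S = -8.911e-19 - 1.526e-20
Step 3: F = -9.064e-19 J

-9.064e-19


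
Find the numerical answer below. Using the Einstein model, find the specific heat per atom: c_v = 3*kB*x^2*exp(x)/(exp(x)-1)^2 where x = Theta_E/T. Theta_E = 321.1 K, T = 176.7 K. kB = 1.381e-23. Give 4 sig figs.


Step 1: x = Theta_E/T = 321.1/176.7 = 1.817
Step 2: x^2 = 3.302
Step 3: exp(x) = 6.155
Step 4: c_v = 3*1.381e-23*3.302*6.155/(6.155-1)^2 = 3.169e-23

3.169e-23


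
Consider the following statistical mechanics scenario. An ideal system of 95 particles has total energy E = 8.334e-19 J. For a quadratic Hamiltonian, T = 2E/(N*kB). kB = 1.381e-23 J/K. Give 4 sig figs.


Step 1: Numerator = 2*E = 2*8.334e-19 = 1.667e-18 J
Step 2: Denominator = N*kB = 95*1.381e-23 = 1.312e-21
Step 3: T = 1.667e-18 / 1.312e-21 = 1270 K

1270


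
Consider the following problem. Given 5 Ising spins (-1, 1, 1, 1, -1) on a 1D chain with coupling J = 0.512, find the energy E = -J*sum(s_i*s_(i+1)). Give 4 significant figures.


Step 1: Nearest-neighbor products: -1, 1, 1, -1
Step 2: Sum of products = 0
Step 3: E = -0.512 * 0 = 0

0


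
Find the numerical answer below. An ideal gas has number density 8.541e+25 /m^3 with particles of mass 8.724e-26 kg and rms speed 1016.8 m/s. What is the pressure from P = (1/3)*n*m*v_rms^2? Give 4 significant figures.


Step 1: v_rms^2 = 1016.8^2 = 1.034e+06
Step 2: n*m = 8.541e+25*8.724e-26 = 7.451
Step 3: P = (1/3)*7.451*1.034e+06 = 2.568e+06 Pa

2.568e+06


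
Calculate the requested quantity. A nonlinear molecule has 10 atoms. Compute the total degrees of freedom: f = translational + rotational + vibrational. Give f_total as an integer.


Step 1: Translational DOF = 3
Step 2: Rotational DOF (nonlinear) = 3
Step 3: Vibrational DOF = 3*10 - 6 = 24
Step 4: Total = 3 + 3 + 24 = 30

30


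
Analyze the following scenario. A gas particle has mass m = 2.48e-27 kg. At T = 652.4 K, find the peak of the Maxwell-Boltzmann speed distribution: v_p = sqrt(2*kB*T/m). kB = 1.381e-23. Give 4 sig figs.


Step 1: Numerator = 2*kB*T = 2*1.381e-23*652.4 = 1.802e-20
Step 2: Ratio = 1.802e-20 / 2.48e-27 = 7.266e+06
Step 3: v_p = sqrt(7.266e+06) = 2696 m/s

2696


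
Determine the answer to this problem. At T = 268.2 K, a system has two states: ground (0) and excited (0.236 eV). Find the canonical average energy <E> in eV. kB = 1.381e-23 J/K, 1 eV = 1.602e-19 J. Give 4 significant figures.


Step 1: beta*E = 0.236*1.602e-19/(1.381e-23*268.2) = 10.21
Step 2: exp(-beta*E) = 3.689e-05
Step 3: <E> = 0.236*3.689e-05/(1+3.689e-05) = 8.706e-06 eV

8.706e-06


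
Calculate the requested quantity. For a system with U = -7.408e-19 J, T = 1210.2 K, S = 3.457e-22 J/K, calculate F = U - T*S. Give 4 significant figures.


Step 1: T*S = 1210.2 * 3.457e-22 = 4.184e-19 J
Step 2: F = U - T*S = -7.408e-19 - 4.184e-19
Step 3: F = -1.159e-18 J

-1.159e-18


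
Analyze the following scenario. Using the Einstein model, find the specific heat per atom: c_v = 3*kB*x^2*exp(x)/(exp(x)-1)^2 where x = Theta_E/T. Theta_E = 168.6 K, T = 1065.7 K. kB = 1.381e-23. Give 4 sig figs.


Step 1: x = Theta_E/T = 168.6/1065.7 = 0.1582
Step 2: x^2 = 0.02503
Step 3: exp(x) = 1.171
Step 4: c_v = 3*1.381e-23*0.02503*1.171/(1.171-1)^2 = 4.134e-23

4.134e-23


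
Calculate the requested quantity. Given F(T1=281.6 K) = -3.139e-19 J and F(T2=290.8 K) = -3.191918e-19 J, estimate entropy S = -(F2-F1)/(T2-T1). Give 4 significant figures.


Step 1: dF = F2 - F1 = -3.191918e-19 - (-3.139e-19) = -5.2918e-21 J
Step 2: dT = T2 - T1 = 290.8 - 281.6 = 9.2 K
Step 3: S = -dF/dT = -(-5.2918e-21)/9.2 = 5.752e-22 J/K

5.752e-22


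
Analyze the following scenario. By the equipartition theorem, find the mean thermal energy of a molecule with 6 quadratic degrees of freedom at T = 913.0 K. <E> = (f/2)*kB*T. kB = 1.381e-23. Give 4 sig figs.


Step 1: f/2 = 6/2 = 3
Step 2: kB*T = 1.381e-23 * 913.0 = 1.261e-20
Step 3: <E> = 3 * 1.261e-20 = 3.783e-20 J

3.783e-20


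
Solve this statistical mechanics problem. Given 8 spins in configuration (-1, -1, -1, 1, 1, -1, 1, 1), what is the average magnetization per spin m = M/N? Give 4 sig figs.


Step 1: Count up spins (+1): 4, down spins (-1): 4
Step 2: Total magnetization M = 4 - 4 = 0
Step 3: m = M/N = 0/8 = 0

0


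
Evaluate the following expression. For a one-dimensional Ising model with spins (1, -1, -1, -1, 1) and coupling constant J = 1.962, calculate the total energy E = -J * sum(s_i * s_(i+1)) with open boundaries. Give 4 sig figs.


Step 1: Nearest-neighbor products: -1, 1, 1, -1
Step 2: Sum of products = 0
Step 3: E = -1.962 * 0 = 0

0


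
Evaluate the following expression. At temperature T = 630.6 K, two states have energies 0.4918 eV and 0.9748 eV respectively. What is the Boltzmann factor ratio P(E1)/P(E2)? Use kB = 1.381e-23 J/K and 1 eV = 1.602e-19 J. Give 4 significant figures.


Step 1: Compute energy difference dE = E1 - E2 = 0.4918 - 0.9748 = -0.483 eV
Step 2: Convert to Joules: dE_J = -0.483 * 1.602e-19 = -7.738e-20 J
Step 3: Compute exponent = -dE_J / (kB * T) = -(-7.738e-20) / (1.381e-23 * 630.6) = 8.885
Step 4: P(E1)/P(E2) = exp(8.885) = 7223

7223


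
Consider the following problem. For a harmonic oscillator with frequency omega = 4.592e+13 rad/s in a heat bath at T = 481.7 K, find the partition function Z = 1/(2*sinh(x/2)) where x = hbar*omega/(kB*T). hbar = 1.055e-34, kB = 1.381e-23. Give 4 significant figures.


Step 1: Compute x = hbar*omega/(kB*T) = 1.055e-34*4.592e+13/(1.381e-23*481.7) = 0.7283
Step 2: x/2 = 0.3641
Step 3: sinh(x/2) = 0.3722
Step 4: Z = 1/(2*0.3722) = 1.343

1.343


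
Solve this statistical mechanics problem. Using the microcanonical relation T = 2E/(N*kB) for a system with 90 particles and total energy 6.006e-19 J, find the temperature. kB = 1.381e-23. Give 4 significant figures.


Step 1: Numerator = 2*E = 2*6.006e-19 = 1.201e-18 J
Step 2: Denominator = N*kB = 90*1.381e-23 = 1.243e-21
Step 3: T = 1.201e-18 / 1.243e-21 = 966.4 K

966.4


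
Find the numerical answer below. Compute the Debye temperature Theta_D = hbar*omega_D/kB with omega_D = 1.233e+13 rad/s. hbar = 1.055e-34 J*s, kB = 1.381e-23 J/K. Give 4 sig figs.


Step 1: hbar*omega_D = 1.055e-34 * 1.233e+13 = 1.301e-21 J
Step 2: Theta_D = 1.301e-21 / 1.381e-23
Step 3: Theta_D = 94.19 K

94.19


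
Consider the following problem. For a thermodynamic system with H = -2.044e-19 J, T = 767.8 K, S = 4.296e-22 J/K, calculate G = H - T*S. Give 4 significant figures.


Step 1: T*S = 767.8 * 4.296e-22 = 3.298e-19 J
Step 2: G = H - T*S = -2.044e-19 - 3.298e-19
Step 3: G = -5.342e-19 J

-5.342e-19


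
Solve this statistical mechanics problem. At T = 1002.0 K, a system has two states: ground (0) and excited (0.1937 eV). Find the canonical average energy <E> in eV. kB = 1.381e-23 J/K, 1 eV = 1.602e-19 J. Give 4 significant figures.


Step 1: beta*E = 0.1937*1.602e-19/(1.381e-23*1002.0) = 2.242
Step 2: exp(-beta*E) = 0.1062
Step 3: <E> = 0.1937*0.1062/(1+0.1062) = 0.0186 eV

0.0186


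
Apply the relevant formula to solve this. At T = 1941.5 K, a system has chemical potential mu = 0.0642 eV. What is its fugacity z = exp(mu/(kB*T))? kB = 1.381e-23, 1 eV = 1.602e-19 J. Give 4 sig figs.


Step 1: Convert mu to Joules: 0.0642*1.602e-19 = 1.028e-20 J
Step 2: kB*T = 1.381e-23*1941.5 = 2.681e-20 J
Step 3: mu/(kB*T) = 0.3836
Step 4: z = exp(0.3836) = 1.468

1.468


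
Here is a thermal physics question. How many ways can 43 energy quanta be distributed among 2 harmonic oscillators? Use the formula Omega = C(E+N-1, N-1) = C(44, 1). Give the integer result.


Step 1: Use binomial coefficient C(44, 1)
Step 2: Numerator = 44! / 43!
Step 3: Denominator = 1!
Step 4: Omega = 44

44


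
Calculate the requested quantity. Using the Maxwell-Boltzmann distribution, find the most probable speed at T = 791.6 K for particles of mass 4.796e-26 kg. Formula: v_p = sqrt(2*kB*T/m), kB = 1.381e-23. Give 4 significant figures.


Step 1: Numerator = 2*kB*T = 2*1.381e-23*791.6 = 2.186e-20
Step 2: Ratio = 2.186e-20 / 4.796e-26 = 4.559e+05
Step 3: v_p = sqrt(4.559e+05) = 675.2 m/s

675.2


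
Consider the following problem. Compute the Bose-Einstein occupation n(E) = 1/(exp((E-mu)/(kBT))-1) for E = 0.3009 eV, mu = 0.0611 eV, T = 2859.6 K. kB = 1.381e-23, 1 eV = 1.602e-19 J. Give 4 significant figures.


Step 1: (E - mu) = 0.2398 eV
Step 2: x = (E-mu)*eV/(kB*T) = 0.2398*1.602e-19/(1.381e-23*2859.6) = 0.9728
Step 3: exp(x) = 2.645
Step 4: n = 1/(exp(x)-1) = 0.6078

0.6078


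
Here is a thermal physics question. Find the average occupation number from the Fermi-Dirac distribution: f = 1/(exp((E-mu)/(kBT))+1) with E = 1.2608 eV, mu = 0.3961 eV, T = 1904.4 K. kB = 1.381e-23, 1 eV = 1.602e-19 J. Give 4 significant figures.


Step 1: (E - mu) = 1.2608 - 0.3961 = 0.8647 eV
Step 2: Convert: (E-mu)*eV = 1.385e-19 J
Step 3: x = (E-mu)*eV/(kB*T) = 5.267
Step 4: f = 1/(exp(5.267)+1) = 0.005132

0.005132


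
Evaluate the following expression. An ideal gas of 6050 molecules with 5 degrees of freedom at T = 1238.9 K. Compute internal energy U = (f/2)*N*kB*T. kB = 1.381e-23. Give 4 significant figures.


Step 1: f/2 = 5/2 = 2.5
Step 2: N*kB*T = 6050*1.381e-23*1238.9 = 1.035e-16
Step 3: U = 2.5 * 1.035e-16 = 2.588e-16 J

2.588e-16


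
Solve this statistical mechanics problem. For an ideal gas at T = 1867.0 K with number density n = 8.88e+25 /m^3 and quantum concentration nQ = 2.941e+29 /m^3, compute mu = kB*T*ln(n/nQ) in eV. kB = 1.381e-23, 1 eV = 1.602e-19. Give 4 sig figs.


Step 1: n/nQ = 8.88e+25/2.941e+29 = 0.0003019
Step 2: ln(n/nQ) = -8.105
Step 3: mu = kB*T*ln(n/nQ) = 2.578e-20*-8.105 = -2.09e-19 J
Step 4: Convert to eV: -2.09e-19/1.602e-19 = -1.304 eV

-1.304


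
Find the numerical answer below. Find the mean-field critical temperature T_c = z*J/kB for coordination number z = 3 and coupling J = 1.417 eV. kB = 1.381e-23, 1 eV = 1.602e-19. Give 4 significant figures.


Step 1: z*J = 3*1.417 = 4.251 eV
Step 2: Convert to Joules: 4.251*1.602e-19 = 6.81e-19 J
Step 3: T_c = 6.81e-19 / 1.381e-23 = 4.931e+04 K

4.931e+04


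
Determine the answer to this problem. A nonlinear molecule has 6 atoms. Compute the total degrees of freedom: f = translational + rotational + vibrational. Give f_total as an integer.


Step 1: Translational DOF = 3
Step 2: Rotational DOF (nonlinear) = 3
Step 3: Vibrational DOF = 3*6 - 6 = 12
Step 4: Total = 3 + 3 + 12 = 18

18


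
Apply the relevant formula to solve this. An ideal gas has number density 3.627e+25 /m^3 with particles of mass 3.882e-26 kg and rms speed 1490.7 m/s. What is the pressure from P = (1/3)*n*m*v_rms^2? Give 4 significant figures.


Step 1: v_rms^2 = 1490.7^2 = 2.222e+06
Step 2: n*m = 3.627e+25*3.882e-26 = 1.408
Step 3: P = (1/3)*1.408*2.222e+06 = 1.043e+06 Pa

1.043e+06


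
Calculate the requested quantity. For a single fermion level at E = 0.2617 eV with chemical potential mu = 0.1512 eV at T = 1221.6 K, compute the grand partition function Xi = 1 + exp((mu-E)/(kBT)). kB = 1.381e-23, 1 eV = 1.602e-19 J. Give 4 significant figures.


Step 1: (mu - E) = 0.1512 - 0.2617 = -0.1105 eV
Step 2: x = (mu-E)*eV/(kB*T) = -0.1105*1.602e-19/(1.381e-23*1221.6) = -1.049
Step 3: exp(x) = 0.3502
Step 4: Xi = 1 + 0.3502 = 1.35

1.35


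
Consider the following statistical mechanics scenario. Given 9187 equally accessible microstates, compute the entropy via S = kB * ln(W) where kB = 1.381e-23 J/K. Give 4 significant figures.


Step 1: ln(W) = ln(9187) = 9.126
Step 2: S = kB * ln(W) = 1.381e-23 * 9.126
Step 3: S = 1.26e-22 J/K

1.26e-22


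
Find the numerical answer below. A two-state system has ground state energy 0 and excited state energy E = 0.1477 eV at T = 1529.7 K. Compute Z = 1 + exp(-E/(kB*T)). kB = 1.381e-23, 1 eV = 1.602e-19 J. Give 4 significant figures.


Step 1: Compute beta*E = E*eV/(kB*T) = 0.1477*1.602e-19/(1.381e-23*1529.7) = 1.12
Step 2: exp(-beta*E) = exp(-1.12) = 0.3263
Step 3: Z = 1 + 0.3263 = 1.326

1.326


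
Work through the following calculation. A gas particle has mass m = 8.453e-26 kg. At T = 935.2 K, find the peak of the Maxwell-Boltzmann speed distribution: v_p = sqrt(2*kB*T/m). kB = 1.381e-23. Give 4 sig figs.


Step 1: Numerator = 2*kB*T = 2*1.381e-23*935.2 = 2.583e-20
Step 2: Ratio = 2.583e-20 / 8.453e-26 = 3.056e+05
Step 3: v_p = sqrt(3.056e+05) = 552.8 m/s

552.8


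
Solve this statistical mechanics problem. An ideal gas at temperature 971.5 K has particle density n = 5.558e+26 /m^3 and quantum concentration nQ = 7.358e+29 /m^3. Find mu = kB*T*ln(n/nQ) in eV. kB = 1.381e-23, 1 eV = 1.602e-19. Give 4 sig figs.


Step 1: n/nQ = 5.558e+26/7.358e+29 = 0.0007554
Step 2: ln(n/nQ) = -7.188
Step 3: mu = kB*T*ln(n/nQ) = 1.342e-20*-7.188 = -9.644e-20 J
Step 4: Convert to eV: -9.644e-20/1.602e-19 = -0.602 eV

-0.602


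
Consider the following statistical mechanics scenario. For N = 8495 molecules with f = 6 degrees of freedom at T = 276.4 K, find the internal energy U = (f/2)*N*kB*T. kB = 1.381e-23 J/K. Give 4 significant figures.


Step 1: f/2 = 6/2 = 3.0
Step 2: N*kB*T = 8495*1.381e-23*276.4 = 3.243e-17
Step 3: U = 3.0 * 3.243e-17 = 9.728e-17 J

9.728e-17


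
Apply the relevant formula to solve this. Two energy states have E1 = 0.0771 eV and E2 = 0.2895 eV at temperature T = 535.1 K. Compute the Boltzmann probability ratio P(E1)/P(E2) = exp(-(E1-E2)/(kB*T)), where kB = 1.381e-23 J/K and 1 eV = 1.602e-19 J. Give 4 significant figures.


Step 1: Compute energy difference dE = E1 - E2 = 0.0771 - 0.2895 = -0.2124 eV
Step 2: Convert to Joules: dE_J = -0.2124 * 1.602e-19 = -3.403e-20 J
Step 3: Compute exponent = -dE_J / (kB * T) = -(-3.403e-20) / (1.381e-23 * 535.1) = 4.605
Step 4: P(E1)/P(E2) = exp(4.605) = 99.94

99.94


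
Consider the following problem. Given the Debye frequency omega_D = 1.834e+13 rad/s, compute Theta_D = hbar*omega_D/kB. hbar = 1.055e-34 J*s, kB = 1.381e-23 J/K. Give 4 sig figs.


Step 1: hbar*omega_D = 1.055e-34 * 1.834e+13 = 1.935e-21 J
Step 2: Theta_D = 1.935e-21 / 1.381e-23
Step 3: Theta_D = 140.1 K

140.1


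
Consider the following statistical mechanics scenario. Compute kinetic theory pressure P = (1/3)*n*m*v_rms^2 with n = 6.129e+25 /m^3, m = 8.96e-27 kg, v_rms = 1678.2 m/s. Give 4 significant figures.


Step 1: v_rms^2 = 1678.2^2 = 2.816e+06
Step 2: n*m = 6.129e+25*8.96e-27 = 0.5492
Step 3: P = (1/3)*0.5492*2.816e+06 = 5.155e+05 Pa

5.155e+05


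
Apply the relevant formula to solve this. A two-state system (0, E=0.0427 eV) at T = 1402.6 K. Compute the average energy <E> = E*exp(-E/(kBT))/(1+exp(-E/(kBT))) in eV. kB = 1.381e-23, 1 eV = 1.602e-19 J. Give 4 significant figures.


Step 1: beta*E = 0.0427*1.602e-19/(1.381e-23*1402.6) = 0.3532
Step 2: exp(-beta*E) = 0.7025
Step 3: <E> = 0.0427*0.7025/(1+0.7025) = 0.01762 eV

0.01762


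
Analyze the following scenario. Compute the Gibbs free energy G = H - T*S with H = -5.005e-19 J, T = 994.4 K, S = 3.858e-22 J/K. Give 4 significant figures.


Step 1: T*S = 994.4 * 3.858e-22 = 3.836e-19 J
Step 2: G = H - T*S = -5.005e-19 - 3.836e-19
Step 3: G = -8.841e-19 J

-8.841e-19


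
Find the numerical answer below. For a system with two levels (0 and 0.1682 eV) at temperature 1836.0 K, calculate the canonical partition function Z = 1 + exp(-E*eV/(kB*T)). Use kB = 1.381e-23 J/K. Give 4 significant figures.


Step 1: Compute beta*E = E*eV/(kB*T) = 0.1682*1.602e-19/(1.381e-23*1836.0) = 1.063
Step 2: exp(-beta*E) = exp(-1.063) = 0.3455
Step 3: Z = 1 + 0.3455 = 1.346

1.346


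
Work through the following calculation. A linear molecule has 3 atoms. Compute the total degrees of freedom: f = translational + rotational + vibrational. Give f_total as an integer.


Step 1: Translational DOF = 3
Step 2: Rotational DOF (linear) = 2
Step 3: Vibrational DOF = 3*3 - 5 = 4
Step 4: Total = 3 + 2 + 4 = 9

9


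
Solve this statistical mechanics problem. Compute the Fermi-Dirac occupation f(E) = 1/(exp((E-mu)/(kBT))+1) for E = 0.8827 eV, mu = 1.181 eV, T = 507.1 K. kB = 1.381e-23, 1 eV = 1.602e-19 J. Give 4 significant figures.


Step 1: (E - mu) = 0.8827 - 1.181 = -0.2983 eV
Step 2: Convert: (E-mu)*eV = -4.779e-20 J
Step 3: x = (E-mu)*eV/(kB*T) = -6.824
Step 4: f = 1/(exp(-6.824)+1) = 0.9989

0.9989


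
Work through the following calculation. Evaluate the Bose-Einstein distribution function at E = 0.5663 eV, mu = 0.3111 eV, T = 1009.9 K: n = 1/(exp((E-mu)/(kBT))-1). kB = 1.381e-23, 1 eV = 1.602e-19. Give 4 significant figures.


Step 1: (E - mu) = 0.2552 eV
Step 2: x = (E-mu)*eV/(kB*T) = 0.2552*1.602e-19/(1.381e-23*1009.9) = 2.931
Step 3: exp(x) = 18.75
Step 4: n = 1/(exp(x)-1) = 0.05633

0.05633


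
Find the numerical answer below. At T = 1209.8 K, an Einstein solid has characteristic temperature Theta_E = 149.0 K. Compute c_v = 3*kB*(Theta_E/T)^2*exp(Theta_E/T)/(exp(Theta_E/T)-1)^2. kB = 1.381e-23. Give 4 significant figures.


Step 1: x = Theta_E/T = 149.0/1209.8 = 0.1232
Step 2: x^2 = 0.01517
Step 3: exp(x) = 1.131
Step 4: c_v = 3*1.381e-23*0.01517*1.131/(1.131-1)^2 = 4.138e-23

4.138e-23


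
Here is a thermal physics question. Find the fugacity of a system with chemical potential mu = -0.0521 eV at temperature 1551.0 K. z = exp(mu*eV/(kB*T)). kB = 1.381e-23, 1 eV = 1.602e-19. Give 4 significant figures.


Step 1: Convert mu to Joules: -0.0521*1.602e-19 = -8.346e-21 J
Step 2: kB*T = 1.381e-23*1551.0 = 2.142e-20 J
Step 3: mu/(kB*T) = -0.3897
Step 4: z = exp(-0.3897) = 0.6773

0.6773


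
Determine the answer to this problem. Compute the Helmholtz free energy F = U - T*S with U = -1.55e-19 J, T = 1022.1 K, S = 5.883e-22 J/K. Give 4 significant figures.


Step 1: T*S = 1022.1 * 5.883e-22 = 6.013e-19 J
Step 2: F = U - T*S = -1.55e-19 - 6.013e-19
Step 3: F = -7.563e-19 J

-7.563e-19


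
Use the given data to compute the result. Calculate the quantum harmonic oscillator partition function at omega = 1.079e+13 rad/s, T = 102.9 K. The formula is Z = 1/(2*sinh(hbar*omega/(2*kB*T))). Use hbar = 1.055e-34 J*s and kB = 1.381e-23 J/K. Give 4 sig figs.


Step 1: Compute x = hbar*omega/(kB*T) = 1.055e-34*1.079e+13/(1.381e-23*102.9) = 0.8011
Step 2: x/2 = 0.4005
Step 3: sinh(x/2) = 0.4113
Step 4: Z = 1/(2*0.4113) = 1.216

1.216


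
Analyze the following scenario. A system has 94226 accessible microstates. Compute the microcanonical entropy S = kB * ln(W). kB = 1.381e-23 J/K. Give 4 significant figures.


Step 1: ln(W) = ln(94226) = 11.45
Step 2: S = kB * ln(W) = 1.381e-23 * 11.45
Step 3: S = 1.582e-22 J/K

1.582e-22


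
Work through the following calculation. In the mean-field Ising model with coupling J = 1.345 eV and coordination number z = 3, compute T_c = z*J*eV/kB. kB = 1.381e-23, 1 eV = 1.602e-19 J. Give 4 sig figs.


Step 1: z*J = 3*1.345 = 4.035 eV
Step 2: Convert to Joules: 4.035*1.602e-19 = 6.464e-19 J
Step 3: T_c = 6.464e-19 / 1.381e-23 = 4.681e+04 K

4.681e+04


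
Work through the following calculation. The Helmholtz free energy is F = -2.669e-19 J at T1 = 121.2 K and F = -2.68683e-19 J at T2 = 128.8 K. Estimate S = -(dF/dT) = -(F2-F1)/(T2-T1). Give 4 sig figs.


Step 1: dF = F2 - F1 = -2.68683e-19 - (-2.669e-19) = -1.783e-21 J
Step 2: dT = T2 - T1 = 128.8 - 121.2 = 7.6 K
Step 3: S = -dF/dT = -(-1.783e-21)/7.6 = 2.346e-22 J/K

2.346e-22


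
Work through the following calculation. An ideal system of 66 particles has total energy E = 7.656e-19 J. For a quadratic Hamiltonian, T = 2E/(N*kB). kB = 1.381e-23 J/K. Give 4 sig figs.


Step 1: Numerator = 2*E = 2*7.656e-19 = 1.531e-18 J
Step 2: Denominator = N*kB = 66*1.381e-23 = 9.115e-22
Step 3: T = 1.531e-18 / 9.115e-22 = 1680 K

1680


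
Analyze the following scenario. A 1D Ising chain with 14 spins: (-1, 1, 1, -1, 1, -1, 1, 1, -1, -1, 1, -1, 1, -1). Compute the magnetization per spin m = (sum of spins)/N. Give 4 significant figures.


Step 1: Count up spins (+1): 7, down spins (-1): 7
Step 2: Total magnetization M = 7 - 7 = 0
Step 3: m = M/N = 0/14 = 0

0


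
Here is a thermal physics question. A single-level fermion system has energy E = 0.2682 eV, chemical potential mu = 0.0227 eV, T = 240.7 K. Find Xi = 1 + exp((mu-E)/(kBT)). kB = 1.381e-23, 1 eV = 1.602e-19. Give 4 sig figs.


Step 1: (mu - E) = 0.0227 - 0.2682 = -0.2455 eV
Step 2: x = (mu-E)*eV/(kB*T) = -0.2455*1.602e-19/(1.381e-23*240.7) = -11.83
Step 3: exp(x) = 7.271e-06
Step 4: Xi = 1 + 7.271e-06 = 1

1


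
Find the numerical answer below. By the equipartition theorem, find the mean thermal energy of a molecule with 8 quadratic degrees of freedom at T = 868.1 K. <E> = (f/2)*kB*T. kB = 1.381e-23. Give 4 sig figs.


Step 1: f/2 = 8/2 = 4
Step 2: kB*T = 1.381e-23 * 868.1 = 1.199e-20
Step 3: <E> = 4 * 1.199e-20 = 4.795e-20 J

4.795e-20


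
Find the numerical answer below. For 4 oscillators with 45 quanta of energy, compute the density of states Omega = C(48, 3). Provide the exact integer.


Step 1: Use binomial coefficient C(48, 3)
Step 2: Numerator = 48! / 45!
Step 3: Denominator = 3!
Step 4: Omega = 17296

17296


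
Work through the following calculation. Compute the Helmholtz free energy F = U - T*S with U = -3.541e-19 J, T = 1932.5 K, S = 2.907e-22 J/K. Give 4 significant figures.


Step 1: T*S = 1932.5 * 2.907e-22 = 5.618e-19 J
Step 2: F = U - T*S = -3.541e-19 - 5.618e-19
Step 3: F = -9.159e-19 J

-9.159e-19


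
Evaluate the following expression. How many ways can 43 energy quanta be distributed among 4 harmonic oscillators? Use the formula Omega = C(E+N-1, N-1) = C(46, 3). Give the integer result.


Step 1: Use binomial coefficient C(46, 3)
Step 2: Numerator = 46! / 43!
Step 3: Denominator = 3!
Step 4: Omega = 15180

15180


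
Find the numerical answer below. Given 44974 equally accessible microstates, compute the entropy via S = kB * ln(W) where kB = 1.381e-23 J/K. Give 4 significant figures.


Step 1: ln(W) = ln(44974) = 10.71
Step 2: S = kB * ln(W) = 1.381e-23 * 10.71
Step 3: S = 1.48e-22 J/K

1.48e-22


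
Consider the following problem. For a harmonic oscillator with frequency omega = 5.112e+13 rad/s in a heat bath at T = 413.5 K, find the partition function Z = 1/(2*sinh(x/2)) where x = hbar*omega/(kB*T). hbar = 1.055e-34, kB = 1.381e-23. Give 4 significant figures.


Step 1: Compute x = hbar*omega/(kB*T) = 1.055e-34*5.112e+13/(1.381e-23*413.5) = 0.9444
Step 2: x/2 = 0.4722
Step 3: sinh(x/2) = 0.49
Step 4: Z = 1/(2*0.49) = 1.02

1.02


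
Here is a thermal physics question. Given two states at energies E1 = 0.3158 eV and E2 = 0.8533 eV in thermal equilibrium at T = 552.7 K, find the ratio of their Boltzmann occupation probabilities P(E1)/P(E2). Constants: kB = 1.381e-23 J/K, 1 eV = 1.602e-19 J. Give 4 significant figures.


Step 1: Compute energy difference dE = E1 - E2 = 0.3158 - 0.8533 = -0.5375 eV
Step 2: Convert to Joules: dE_J = -0.5375 * 1.602e-19 = -8.611e-20 J
Step 3: Compute exponent = -dE_J / (kB * T) = -(-8.611e-20) / (1.381e-23 * 552.7) = 11.28
Step 4: P(E1)/P(E2) = exp(11.28) = 7.932e+04

7.932e+04


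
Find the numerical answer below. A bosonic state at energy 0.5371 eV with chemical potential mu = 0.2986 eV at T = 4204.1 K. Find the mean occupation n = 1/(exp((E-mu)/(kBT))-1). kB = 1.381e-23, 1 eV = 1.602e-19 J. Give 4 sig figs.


Step 1: (E - mu) = 0.2385 eV
Step 2: x = (E-mu)*eV/(kB*T) = 0.2385*1.602e-19/(1.381e-23*4204.1) = 0.6581
Step 3: exp(x) = 1.931
Step 4: n = 1/(exp(x)-1) = 1.074

1.074


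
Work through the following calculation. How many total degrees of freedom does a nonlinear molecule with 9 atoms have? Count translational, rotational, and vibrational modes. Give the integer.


Step 1: Translational DOF = 3
Step 2: Rotational DOF (nonlinear) = 3
Step 3: Vibrational DOF = 3*9 - 6 = 21
Step 4: Total = 3 + 3 + 21 = 27

27


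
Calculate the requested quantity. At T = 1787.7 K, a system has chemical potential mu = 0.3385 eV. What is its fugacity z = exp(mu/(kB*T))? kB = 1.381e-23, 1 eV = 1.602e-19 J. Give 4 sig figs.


Step 1: Convert mu to Joules: 0.3385*1.602e-19 = 5.423e-20 J
Step 2: kB*T = 1.381e-23*1787.7 = 2.469e-20 J
Step 3: mu/(kB*T) = 2.197
Step 4: z = exp(2.197) = 8.994

8.994


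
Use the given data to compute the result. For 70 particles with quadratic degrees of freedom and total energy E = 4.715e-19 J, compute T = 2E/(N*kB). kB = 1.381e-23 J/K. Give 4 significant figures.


Step 1: Numerator = 2*E = 2*4.715e-19 = 9.43e-19 J
Step 2: Denominator = N*kB = 70*1.381e-23 = 9.667e-22
Step 3: T = 9.43e-19 / 9.667e-22 = 975.5 K

975.5


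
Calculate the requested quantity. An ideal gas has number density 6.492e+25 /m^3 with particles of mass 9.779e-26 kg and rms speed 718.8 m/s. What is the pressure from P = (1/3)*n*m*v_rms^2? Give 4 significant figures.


Step 1: v_rms^2 = 718.8^2 = 5.167e+05
Step 2: n*m = 6.492e+25*9.779e-26 = 6.349
Step 3: P = (1/3)*6.349*5.167e+05 = 1.093e+06 Pa

1.093e+06


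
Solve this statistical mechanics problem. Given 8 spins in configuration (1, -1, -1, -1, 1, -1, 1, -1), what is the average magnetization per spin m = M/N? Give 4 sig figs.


Step 1: Count up spins (+1): 3, down spins (-1): 5
Step 2: Total magnetization M = 3 - 5 = -2
Step 3: m = M/N = -2/8 = -0.25

-0.25


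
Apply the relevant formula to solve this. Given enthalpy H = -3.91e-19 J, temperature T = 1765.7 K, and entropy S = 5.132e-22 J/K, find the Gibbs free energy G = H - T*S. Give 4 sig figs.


Step 1: T*S = 1765.7 * 5.132e-22 = 9.062e-19 J
Step 2: G = H - T*S = -3.91e-19 - 9.062e-19
Step 3: G = -1.297e-18 J

-1.297e-18


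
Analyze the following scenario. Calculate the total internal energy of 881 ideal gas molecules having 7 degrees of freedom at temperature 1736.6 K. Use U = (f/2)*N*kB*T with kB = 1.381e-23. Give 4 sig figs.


Step 1: f/2 = 7/2 = 3.5
Step 2: N*kB*T = 881*1.381e-23*1736.6 = 2.113e-17
Step 3: U = 3.5 * 2.113e-17 = 7.395e-17 J

7.395e-17


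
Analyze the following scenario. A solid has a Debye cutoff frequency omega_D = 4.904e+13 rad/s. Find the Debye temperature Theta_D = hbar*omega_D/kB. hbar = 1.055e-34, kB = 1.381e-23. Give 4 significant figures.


Step 1: hbar*omega_D = 1.055e-34 * 4.904e+13 = 5.174e-21 J
Step 2: Theta_D = 5.174e-21 / 1.381e-23
Step 3: Theta_D = 374.6 K

374.6


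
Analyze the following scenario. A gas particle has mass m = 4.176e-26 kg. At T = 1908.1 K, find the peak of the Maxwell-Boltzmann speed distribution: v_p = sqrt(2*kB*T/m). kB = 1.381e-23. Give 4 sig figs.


Step 1: Numerator = 2*kB*T = 2*1.381e-23*1908.1 = 5.27e-20
Step 2: Ratio = 5.27e-20 / 4.176e-26 = 1.262e+06
Step 3: v_p = sqrt(1.262e+06) = 1123 m/s

1123


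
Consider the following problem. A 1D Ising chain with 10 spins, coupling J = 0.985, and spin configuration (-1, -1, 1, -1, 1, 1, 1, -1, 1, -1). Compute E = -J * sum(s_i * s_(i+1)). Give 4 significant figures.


Step 1: Nearest-neighbor products: 1, -1, -1, -1, 1, 1, -1, -1, -1
Step 2: Sum of products = -3
Step 3: E = -0.985 * -3 = 2.955

2.955


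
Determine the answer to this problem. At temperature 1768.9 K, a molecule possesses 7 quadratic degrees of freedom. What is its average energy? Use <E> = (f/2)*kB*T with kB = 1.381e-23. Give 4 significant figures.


Step 1: f/2 = 7/2 = 3.5
Step 2: kB*T = 1.381e-23 * 1768.9 = 2.443e-20
Step 3: <E> = 3.5 * 2.443e-20 = 8.55e-20 J

8.55e-20


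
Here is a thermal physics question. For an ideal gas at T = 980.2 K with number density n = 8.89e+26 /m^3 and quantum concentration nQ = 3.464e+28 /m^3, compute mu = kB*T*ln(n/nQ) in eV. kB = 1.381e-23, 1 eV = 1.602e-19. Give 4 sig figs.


Step 1: n/nQ = 8.89e+26/3.464e+28 = 0.02566
Step 2: ln(n/nQ) = -3.663
Step 3: mu = kB*T*ln(n/nQ) = 1.354e-20*-3.663 = -4.958e-20 J
Step 4: Convert to eV: -4.958e-20/1.602e-19 = -0.3095 eV

-0.3095


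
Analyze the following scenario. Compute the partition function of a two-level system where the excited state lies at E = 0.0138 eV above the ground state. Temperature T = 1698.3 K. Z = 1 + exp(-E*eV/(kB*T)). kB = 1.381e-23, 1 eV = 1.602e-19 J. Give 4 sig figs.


Step 1: Compute beta*E = E*eV/(kB*T) = 0.0138*1.602e-19/(1.381e-23*1698.3) = 0.09426
Step 2: exp(-beta*E) = exp(-0.09426) = 0.91
Step 3: Z = 1 + 0.91 = 1.91

1.91


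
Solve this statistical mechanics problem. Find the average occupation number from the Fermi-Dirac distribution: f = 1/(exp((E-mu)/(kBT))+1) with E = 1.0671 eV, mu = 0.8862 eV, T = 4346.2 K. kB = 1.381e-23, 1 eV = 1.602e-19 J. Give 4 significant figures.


Step 1: (E - mu) = 1.0671 - 0.8862 = 0.1809 eV
Step 2: Convert: (E-mu)*eV = 2.898e-20 J
Step 3: x = (E-mu)*eV/(kB*T) = 0.4828
Step 4: f = 1/(exp(0.4828)+1) = 0.3816

0.3816


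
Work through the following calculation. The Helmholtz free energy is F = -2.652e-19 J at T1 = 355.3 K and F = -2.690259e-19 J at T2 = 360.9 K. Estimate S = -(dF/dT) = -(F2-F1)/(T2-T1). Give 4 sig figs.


Step 1: dF = F2 - F1 = -2.690259e-19 - (-2.652e-19) = -3.8259e-21 J
Step 2: dT = T2 - T1 = 360.9 - 355.3 = 5.6 K
Step 3: S = -dF/dT = -(-3.8259e-21)/5.6 = 6.832e-22 J/K

6.832e-22


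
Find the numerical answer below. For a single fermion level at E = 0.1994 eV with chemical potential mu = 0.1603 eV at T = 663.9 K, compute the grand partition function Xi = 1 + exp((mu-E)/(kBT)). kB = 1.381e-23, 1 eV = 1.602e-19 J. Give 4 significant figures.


Step 1: (mu - E) = 0.1603 - 0.1994 = -0.0391 eV
Step 2: x = (mu-E)*eV/(kB*T) = -0.0391*1.602e-19/(1.381e-23*663.9) = -0.6832
Step 3: exp(x) = 0.505
Step 4: Xi = 1 + 0.505 = 1.505

1.505


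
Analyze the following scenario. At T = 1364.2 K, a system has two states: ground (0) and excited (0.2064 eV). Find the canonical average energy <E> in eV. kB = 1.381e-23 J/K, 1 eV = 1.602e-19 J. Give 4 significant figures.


Step 1: beta*E = 0.2064*1.602e-19/(1.381e-23*1364.2) = 1.755
Step 2: exp(-beta*E) = 0.1729
Step 3: <E> = 0.2064*0.1729/(1+0.1729) = 0.03042 eV

0.03042


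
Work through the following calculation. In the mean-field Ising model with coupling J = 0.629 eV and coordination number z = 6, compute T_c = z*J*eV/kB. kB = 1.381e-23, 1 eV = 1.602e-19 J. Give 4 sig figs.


Step 1: z*J = 6*0.629 = 3.774 eV
Step 2: Convert to Joules: 3.774*1.602e-19 = 6.046e-19 J
Step 3: T_c = 6.046e-19 / 1.381e-23 = 4.378e+04 K

4.378e+04


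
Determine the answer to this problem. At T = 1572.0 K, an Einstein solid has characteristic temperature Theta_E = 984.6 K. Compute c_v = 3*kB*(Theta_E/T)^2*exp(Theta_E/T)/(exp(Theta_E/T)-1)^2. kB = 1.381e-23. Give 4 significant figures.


Step 1: x = Theta_E/T = 984.6/1572.0 = 0.6263
Step 2: x^2 = 0.3923
Step 3: exp(x) = 1.871
Step 4: c_v = 3*1.381e-23*0.3923*1.871/(1.871-1)^2 = 4.01e-23

4.01e-23


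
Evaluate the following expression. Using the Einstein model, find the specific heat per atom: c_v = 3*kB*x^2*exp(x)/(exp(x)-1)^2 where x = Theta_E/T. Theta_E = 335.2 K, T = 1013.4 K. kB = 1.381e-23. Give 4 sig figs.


Step 1: x = Theta_E/T = 335.2/1013.4 = 0.3308
Step 2: x^2 = 0.1094
Step 3: exp(x) = 1.392
Step 4: c_v = 3*1.381e-23*0.1094*1.392/(1.392-1)^2 = 4.105e-23

4.105e-23


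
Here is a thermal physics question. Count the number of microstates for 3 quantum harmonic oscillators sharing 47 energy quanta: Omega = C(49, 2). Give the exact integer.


Step 1: Use binomial coefficient C(49, 2)
Step 2: Numerator = 49! / 47!
Step 3: Denominator = 2!
Step 4: Omega = 1176

1176


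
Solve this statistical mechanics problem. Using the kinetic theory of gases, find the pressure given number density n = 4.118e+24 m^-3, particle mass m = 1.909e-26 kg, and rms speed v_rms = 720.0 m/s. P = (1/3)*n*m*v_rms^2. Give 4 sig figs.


Step 1: v_rms^2 = 720.0^2 = 5.184e+05
Step 2: n*m = 4.118e+24*1.909e-26 = 0.07861
Step 3: P = (1/3)*0.07861*5.184e+05 = 1.358e+04 Pa

1.358e+04


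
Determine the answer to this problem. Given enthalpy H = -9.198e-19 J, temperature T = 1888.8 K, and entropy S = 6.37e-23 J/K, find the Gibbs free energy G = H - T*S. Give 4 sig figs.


Step 1: T*S = 1888.8 * 6.37e-23 = 1.203e-19 J
Step 2: G = H - T*S = -9.198e-19 - 1.203e-19
Step 3: G = -1.04e-18 J

-1.04e-18


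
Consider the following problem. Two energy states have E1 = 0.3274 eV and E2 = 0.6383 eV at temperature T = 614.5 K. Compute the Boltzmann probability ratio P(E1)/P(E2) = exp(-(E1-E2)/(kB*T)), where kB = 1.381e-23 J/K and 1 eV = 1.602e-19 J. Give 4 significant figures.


Step 1: Compute energy difference dE = E1 - E2 = 0.3274 - 0.6383 = -0.3109 eV
Step 2: Convert to Joules: dE_J = -0.3109 * 1.602e-19 = -4.981e-20 J
Step 3: Compute exponent = -dE_J / (kB * T) = -(-4.981e-20) / (1.381e-23 * 614.5) = 5.869
Step 4: P(E1)/P(E2) = exp(5.869) = 353.9

353.9


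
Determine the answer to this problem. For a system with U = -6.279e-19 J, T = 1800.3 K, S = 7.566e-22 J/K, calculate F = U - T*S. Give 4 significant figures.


Step 1: T*S = 1800.3 * 7.566e-22 = 1.362e-18 J
Step 2: F = U - T*S = -6.279e-19 - 1.362e-18
Step 3: F = -1.99e-18 J

-1.99e-18


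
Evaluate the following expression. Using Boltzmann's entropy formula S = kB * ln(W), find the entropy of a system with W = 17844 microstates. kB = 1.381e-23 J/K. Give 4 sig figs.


Step 1: ln(W) = ln(17844) = 9.789
Step 2: S = kB * ln(W) = 1.381e-23 * 9.789
Step 3: S = 1.352e-22 J/K

1.352e-22


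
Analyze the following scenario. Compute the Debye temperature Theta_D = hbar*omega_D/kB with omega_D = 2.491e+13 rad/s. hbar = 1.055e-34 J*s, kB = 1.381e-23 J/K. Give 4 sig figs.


Step 1: hbar*omega_D = 1.055e-34 * 2.491e+13 = 2.628e-21 J
Step 2: Theta_D = 2.628e-21 / 1.381e-23
Step 3: Theta_D = 190.3 K

190.3


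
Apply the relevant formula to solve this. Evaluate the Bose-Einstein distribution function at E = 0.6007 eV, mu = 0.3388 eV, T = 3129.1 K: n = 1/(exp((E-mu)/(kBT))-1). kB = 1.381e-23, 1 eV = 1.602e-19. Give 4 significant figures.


Step 1: (E - mu) = 0.2619 eV
Step 2: x = (E-mu)*eV/(kB*T) = 0.2619*1.602e-19/(1.381e-23*3129.1) = 0.9709
Step 3: exp(x) = 2.64
Step 4: n = 1/(exp(x)-1) = 0.6096

0.6096


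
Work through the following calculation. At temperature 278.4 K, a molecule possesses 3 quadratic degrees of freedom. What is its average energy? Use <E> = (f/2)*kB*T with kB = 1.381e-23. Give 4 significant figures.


Step 1: f/2 = 3/2 = 1.5
Step 2: kB*T = 1.381e-23 * 278.4 = 3.845e-21
Step 3: <E> = 1.5 * 3.845e-21 = 5.767e-21 J

5.767e-21


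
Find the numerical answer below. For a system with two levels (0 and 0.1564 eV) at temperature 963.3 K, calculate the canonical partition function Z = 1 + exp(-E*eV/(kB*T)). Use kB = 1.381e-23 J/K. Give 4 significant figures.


Step 1: Compute beta*E = E*eV/(kB*T) = 0.1564*1.602e-19/(1.381e-23*963.3) = 1.883
Step 2: exp(-beta*E) = exp(-1.883) = 0.1521
Step 3: Z = 1 + 0.1521 = 1.152

1.152


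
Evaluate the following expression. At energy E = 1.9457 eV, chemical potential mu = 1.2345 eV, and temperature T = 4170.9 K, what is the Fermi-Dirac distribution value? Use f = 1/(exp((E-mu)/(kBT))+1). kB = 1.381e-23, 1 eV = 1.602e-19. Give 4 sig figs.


Step 1: (E - mu) = 1.9457 - 1.2345 = 0.7112 eV
Step 2: Convert: (E-mu)*eV = 1.139e-19 J
Step 3: x = (E-mu)*eV/(kB*T) = 1.978
Step 4: f = 1/(exp(1.978)+1) = 0.1215

0.1215


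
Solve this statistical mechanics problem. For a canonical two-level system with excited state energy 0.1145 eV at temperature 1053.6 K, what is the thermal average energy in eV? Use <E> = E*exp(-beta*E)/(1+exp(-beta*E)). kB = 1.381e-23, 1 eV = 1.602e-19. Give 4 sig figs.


Step 1: beta*E = 0.1145*1.602e-19/(1.381e-23*1053.6) = 1.261
Step 2: exp(-beta*E) = 0.2835
Step 3: <E> = 0.1145*0.2835/(1+0.2835) = 0.02529 eV

0.02529


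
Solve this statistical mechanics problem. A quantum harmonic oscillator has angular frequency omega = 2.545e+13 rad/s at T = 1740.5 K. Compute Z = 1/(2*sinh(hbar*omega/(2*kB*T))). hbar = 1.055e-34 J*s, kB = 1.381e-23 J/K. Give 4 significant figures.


Step 1: Compute x = hbar*omega/(kB*T) = 1.055e-34*2.545e+13/(1.381e-23*1740.5) = 0.1117
Step 2: x/2 = 0.05585
Step 3: sinh(x/2) = 0.05588
Step 4: Z = 1/(2*0.05588) = 8.947

8.947


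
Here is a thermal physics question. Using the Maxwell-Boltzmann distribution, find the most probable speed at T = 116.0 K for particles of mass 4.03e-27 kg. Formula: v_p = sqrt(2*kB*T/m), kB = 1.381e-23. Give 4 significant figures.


Step 1: Numerator = 2*kB*T = 2*1.381e-23*116.0 = 3.204e-21
Step 2: Ratio = 3.204e-21 / 4.03e-27 = 7.95e+05
Step 3: v_p = sqrt(7.95e+05) = 891.6 m/s

891.6
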